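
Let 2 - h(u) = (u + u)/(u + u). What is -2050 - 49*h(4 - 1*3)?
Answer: -2099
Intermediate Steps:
h(u) = 1 (h(u) = 2 - (u + u)/(u + u) = 2 - 2*u/(2*u) = 2 - 2*u*1/(2*u) = 2 - 1*1 = 2 - 1 = 1)
-2050 - 49*h(4 - 1*3) = -2050 - 49*1 = -2050 - 49 = -2099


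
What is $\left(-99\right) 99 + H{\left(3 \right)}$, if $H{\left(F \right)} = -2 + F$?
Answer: $-9800$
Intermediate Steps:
$\left(-99\right) 99 + H{\left(3 \right)} = \left(-99\right) 99 + \left(-2 + 3\right) = -9801 + 1 = -9800$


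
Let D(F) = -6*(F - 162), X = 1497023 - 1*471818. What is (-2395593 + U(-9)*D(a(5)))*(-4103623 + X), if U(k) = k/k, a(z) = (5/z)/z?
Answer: 36858240418398/5 ≈ 7.3716e+12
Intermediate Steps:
X = 1025205 (X = 1497023 - 471818 = 1025205)
a(z) = 5/z²
U(k) = 1
D(F) = 972 - 6*F (D(F) = -6*(-162 + F) = 972 - 6*F)
(-2395593 + U(-9)*D(a(5)))*(-4103623 + X) = (-2395593 + 1*(972 - 30/5²))*(-4103623 + 1025205) = (-2395593 + 1*(972 - 30/25))*(-3078418) = (-2395593 + 1*(972 - 6*⅕))*(-3078418) = (-2395593 + 1*(972 - 6/5))*(-3078418) = (-2395593 + 1*(4854/5))*(-3078418) = (-2395593 + 4854/5)*(-3078418) = -11973111/5*(-3078418) = 36858240418398/5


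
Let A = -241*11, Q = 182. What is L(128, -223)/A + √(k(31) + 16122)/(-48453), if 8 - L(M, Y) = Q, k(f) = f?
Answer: 174/2651 - √16153/48453 ≈ 0.063013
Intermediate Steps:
A = -2651
L(M, Y) = -174 (L(M, Y) = 8 - 1*182 = 8 - 182 = -174)
L(128, -223)/A + √(k(31) + 16122)/(-48453) = -174/(-2651) + √(31 + 16122)/(-48453) = -174*(-1/2651) + √16153*(-1/48453) = 174/2651 - √16153/48453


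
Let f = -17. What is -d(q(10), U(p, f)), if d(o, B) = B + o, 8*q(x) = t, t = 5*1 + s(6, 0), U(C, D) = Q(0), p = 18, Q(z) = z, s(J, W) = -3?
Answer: -¼ ≈ -0.25000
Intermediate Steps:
U(C, D) = 0
t = 2 (t = 5*1 - 3 = 5 - 3 = 2)
q(x) = ¼ (q(x) = (⅛)*2 = ¼)
-d(q(10), U(p, f)) = -(0 + ¼) = -1*¼ = -¼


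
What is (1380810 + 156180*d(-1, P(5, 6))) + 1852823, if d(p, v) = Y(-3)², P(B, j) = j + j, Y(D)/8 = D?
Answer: 93193313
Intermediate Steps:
Y(D) = 8*D
P(B, j) = 2*j
d(p, v) = 576 (d(p, v) = (8*(-3))² = (-24)² = 576)
(1380810 + 156180*d(-1, P(5, 6))) + 1852823 = (1380810 + 156180*576) + 1852823 = (1380810 + 89959680) + 1852823 = 91340490 + 1852823 = 93193313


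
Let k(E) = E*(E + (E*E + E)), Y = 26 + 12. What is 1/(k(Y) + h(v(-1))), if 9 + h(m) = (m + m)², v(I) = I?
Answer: 1/57755 ≈ 1.7315e-5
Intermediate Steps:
h(m) = -9 + 4*m² (h(m) = -9 + (m + m)² = -9 + (2*m)² = -9 + 4*m²)
Y = 38
k(E) = E*(E² + 2*E) (k(E) = E*(E + (E² + E)) = E*(E + (E + E²)) = E*(E² + 2*E))
1/(k(Y) + h(v(-1))) = 1/(38²*(2 + 38) + (-9 + 4*(-1)²)) = 1/(1444*40 + (-9 + 4*1)) = 1/(57760 + (-9 + 4)) = 1/(57760 - 5) = 1/57755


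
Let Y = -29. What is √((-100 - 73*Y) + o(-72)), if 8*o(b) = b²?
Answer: √2665 ≈ 51.624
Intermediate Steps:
o(b) = b²/8
√((-100 - 73*Y) + o(-72)) = √((-100 - 73*(-29)) + (⅛)*(-72)²) = √((-100 + 2117) + (⅛)*5184) = √(2017 + 648) = √2665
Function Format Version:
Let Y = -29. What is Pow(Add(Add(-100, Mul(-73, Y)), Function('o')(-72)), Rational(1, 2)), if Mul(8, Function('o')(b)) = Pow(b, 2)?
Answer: Pow(2665, Rational(1, 2)) ≈ 51.624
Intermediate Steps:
Function('o')(b) = Mul(Rational(1, 8), Pow(b, 2))
Pow(Add(Add(-100, Mul(-73, Y)), Function('o')(-72)), Rational(1, 2)) = Pow(Add(Add(-100, Mul(-73, -29)), Mul(Rational(1, 8), Pow(-72, 2))), Rational(1, 2)) = Pow(Add(Add(-100, 2117), Mul(Rational(1, 8), 5184)), Rational(1, 2)) = Pow(Add(2017, 648), Rational(1, 2)) = Pow(2665, Rational(1, 2))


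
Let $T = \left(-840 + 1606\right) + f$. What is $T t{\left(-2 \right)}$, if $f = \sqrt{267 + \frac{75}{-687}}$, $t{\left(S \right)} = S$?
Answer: $-1532 - \frac{2 \sqrt{13996022}}{229} \approx -1564.7$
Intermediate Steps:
$f = \frac{\sqrt{13996022}}{229}$ ($f = \sqrt{267 + 75 \left(- \frac{1}{687}\right)} = \sqrt{267 - \frac{25}{229}} = \sqrt{\frac{61118}{229}} = \frac{\sqrt{13996022}}{229} \approx 16.337$)
$T = 766 + \frac{\sqrt{13996022}}{229}$ ($T = \left(-840 + 1606\right) + \frac{\sqrt{13996022}}{229} = 766 + \frac{\sqrt{13996022}}{229} \approx 782.34$)
$T t{\left(-2 \right)} = \left(766 + \frac{\sqrt{13996022}}{229}\right) \left(-2\right) = -1532 - \frac{2 \sqrt{13996022}}{229}$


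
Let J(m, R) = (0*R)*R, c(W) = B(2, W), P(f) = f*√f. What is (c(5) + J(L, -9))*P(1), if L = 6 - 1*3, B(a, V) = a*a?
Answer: 4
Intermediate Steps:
P(f) = f^(3/2)
B(a, V) = a²
L = 3 (L = 6 - 3 = 3)
c(W) = 4 (c(W) = 2² = 4)
J(m, R) = 0 (J(m, R) = 0*R = 0)
(c(5) + J(L, -9))*P(1) = (4 + 0)*1^(3/2) = 4*1 = 4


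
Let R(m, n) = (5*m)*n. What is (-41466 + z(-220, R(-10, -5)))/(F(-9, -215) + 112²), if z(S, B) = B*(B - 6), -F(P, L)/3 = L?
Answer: 19534/13189 ≈ 1.4811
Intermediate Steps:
F(P, L) = -3*L
R(m, n) = 5*m*n
z(S, B) = B*(-6 + B)
(-41466 + z(-220, R(-10, -5)))/(F(-9, -215) + 112²) = (-41466 + (5*(-10)*(-5))*(-6 + 5*(-10)*(-5)))/(-3*(-215) + 112²) = (-41466 + 250*(-6 + 250))/(645 + 12544) = (-41466 + 250*244)/13189 = (-41466 + 61000)*(1/13189) = 19534*(1/13189) = 19534/13189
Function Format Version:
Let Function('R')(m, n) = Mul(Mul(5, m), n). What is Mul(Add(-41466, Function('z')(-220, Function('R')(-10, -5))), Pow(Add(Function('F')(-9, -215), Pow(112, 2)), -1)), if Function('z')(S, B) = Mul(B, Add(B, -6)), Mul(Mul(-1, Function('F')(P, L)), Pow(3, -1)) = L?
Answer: Rational(19534, 13189) ≈ 1.4811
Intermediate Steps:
Function('F')(P, L) = Mul(-3, L)
Function('R')(m, n) = Mul(5, m, n)
Function('z')(S, B) = Mul(B, Add(-6, B))
Mul(Add(-41466, Function('z')(-220, Function('R')(-10, -5))), Pow(Add(Function('F')(-9, -215), Pow(112, 2)), -1)) = Mul(Add(-41466, Mul(Mul(5, -10, -5), Add(-6, Mul(5, -10, -5)))), Pow(Add(Mul(-3, -215), Pow(112, 2)), -1)) = Mul(Add(-41466, Mul(250, Add(-6, 250))), Pow(Add(645, 12544), -1)) = Mul(Add(-41466, Mul(250, 244)), Pow(13189, -1)) = Mul(Add(-41466, 61000), Rational(1, 13189)) = Mul(19534, Rational(1, 13189)) = Rational(19534, 13189)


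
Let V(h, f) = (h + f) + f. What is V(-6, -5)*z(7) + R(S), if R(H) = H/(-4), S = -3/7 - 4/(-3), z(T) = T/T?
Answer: -1363/84 ≈ -16.226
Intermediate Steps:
z(T) = 1
V(h, f) = h + 2*f (V(h, f) = (f + h) + f = h + 2*f)
S = 19/21 (S = -3*⅐ - 4*(-⅓) = -3/7 + 4/3 = 19/21 ≈ 0.90476)
R(H) = -H/4 (R(H) = H*(-¼) = -H/4)
V(-6, -5)*z(7) + R(S) = (-6 + 2*(-5))*1 - ¼*19/21 = (-6 - 10)*1 - 19/84 = -16*1 - 19/84 = -16 - 19/84 = -1363/84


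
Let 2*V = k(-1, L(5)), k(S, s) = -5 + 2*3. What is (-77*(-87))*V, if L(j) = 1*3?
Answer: 6699/2 ≈ 3349.5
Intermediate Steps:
L(j) = 3
k(S, s) = 1 (k(S, s) = -5 + 6 = 1)
V = ½ (V = (½)*1 = ½ ≈ 0.50000)
(-77*(-87))*V = -77*(-87)*(½) = 6699*(½) = 6699/2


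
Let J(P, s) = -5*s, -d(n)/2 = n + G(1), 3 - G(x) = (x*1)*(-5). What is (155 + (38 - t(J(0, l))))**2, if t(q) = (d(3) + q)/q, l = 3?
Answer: 8168164/225 ≈ 36303.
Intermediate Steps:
G(x) = 3 + 5*x (G(x) = 3 - x*1*(-5) = 3 - x*(-5) = 3 - (-5)*x = 3 + 5*x)
d(n) = -16 - 2*n (d(n) = -2*(n + (3 + 5*1)) = -2*(n + (3 + 5)) = -2*(n + 8) = -2*(8 + n) = -16 - 2*n)
t(q) = (-22 + q)/q (t(q) = ((-16 - 2*3) + q)/q = ((-16 - 6) + q)/q = (-22 + q)/q)
(155 + (38 - t(J(0, l))))**2 = (155 + (38 - (-22 - 5*3)/((-5*3))))**2 = (155 + (38 - (-22 - 15)/(-15)))**2 = (155 + (38 - (-1)*(-37)/15))**2 = (155 + (38 - 1*37/15))**2 = (155 + (38 - 37/15))**2 = (155 + 533/15)**2 = (2858/15)**2 = 8168164/225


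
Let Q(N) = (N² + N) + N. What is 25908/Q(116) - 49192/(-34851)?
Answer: 394064951/119260122 ≈ 3.3042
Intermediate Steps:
Q(N) = N² + 2*N (Q(N) = (N + N²) + N = N² + 2*N)
25908/Q(116) - 49192/(-34851) = 25908/((116*(2 + 116))) - 49192/(-34851) = 25908/((116*118)) - 49192*(-1/34851) = 25908/13688 + 49192/34851 = 25908*(1/13688) + 49192/34851 = 6477/3422 + 49192/34851 = 394064951/119260122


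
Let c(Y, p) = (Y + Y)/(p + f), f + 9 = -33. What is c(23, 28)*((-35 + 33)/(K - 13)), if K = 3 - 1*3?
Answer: -46/91 ≈ -0.50549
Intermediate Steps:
f = -42 (f = -9 - 33 = -42)
c(Y, p) = 2*Y/(-42 + p) (c(Y, p) = (Y + Y)/(p - 42) = (2*Y)/(-42 + p) = 2*Y/(-42 + p))
K = 0 (K = 3 - 3 = 0)
c(23, 28)*((-35 + 33)/(K - 13)) = (2*23/(-42 + 28))*((-35 + 33)/(0 - 13)) = (2*23/(-14))*(-2/(-13)) = (2*23*(-1/14))*(-2*(-1/13)) = -23/7*2/13 = -46/91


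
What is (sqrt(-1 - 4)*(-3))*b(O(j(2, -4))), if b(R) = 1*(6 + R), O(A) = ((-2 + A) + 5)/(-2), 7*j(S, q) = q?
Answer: -201*I*sqrt(5)/14 ≈ -32.104*I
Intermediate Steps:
j(S, q) = q/7
O(A) = -3/2 - A/2 (O(A) = (3 + A)*(-1/2) = -3/2 - A/2)
b(R) = 6 + R
(sqrt(-1 - 4)*(-3))*b(O(j(2, -4))) = (sqrt(-1 - 4)*(-3))*(6 + (-3/2 - (-4)/14)) = (sqrt(-5)*(-3))*(6 + (-3/2 - 1/2*(-4/7))) = ((I*sqrt(5))*(-3))*(6 + (-3/2 + 2/7)) = (-3*I*sqrt(5))*(6 - 17/14) = -3*I*sqrt(5)*(67/14) = -201*I*sqrt(5)/14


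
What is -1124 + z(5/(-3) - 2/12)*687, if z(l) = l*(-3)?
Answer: 5309/2 ≈ 2654.5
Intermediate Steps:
z(l) = -3*l
-1124 + z(5/(-3) - 2/12)*687 = -1124 - 3*(5/(-3) - 2/12)*687 = -1124 - 3*(5*(-⅓) - 2*1/12)*687 = -1124 - 3*(-5/3 - ⅙)*687 = -1124 - 3*(-11/6)*687 = -1124 + (11/2)*687 = -1124 + 7557/2 = 5309/2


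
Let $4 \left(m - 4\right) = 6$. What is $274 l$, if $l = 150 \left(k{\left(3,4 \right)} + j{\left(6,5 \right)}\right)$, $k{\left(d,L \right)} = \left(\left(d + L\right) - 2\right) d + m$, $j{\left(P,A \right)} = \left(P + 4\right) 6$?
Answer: $3308550$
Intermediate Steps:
$m = \frac{11}{2}$ ($m = 4 + \frac{1}{4} \cdot 6 = 4 + \frac{3}{2} = \frac{11}{2} \approx 5.5$)
$j{\left(P,A \right)} = 24 + 6 P$ ($j{\left(P,A \right)} = \left(4 + P\right) 6 = 24 + 6 P$)
$k{\left(d,L \right)} = \frac{11}{2} + d \left(-2 + L + d\right)$ ($k{\left(d,L \right)} = \left(\left(d + L\right) - 2\right) d + \frac{11}{2} = \left(\left(L + d\right) - 2\right) d + \frac{11}{2} = \left(-2 + L + d\right) d + \frac{11}{2} = d \left(-2 + L + d\right) + \frac{11}{2} = \frac{11}{2} + d \left(-2 + L + d\right)$)
$l = 12075$ ($l = 150 \left(\left(\frac{11}{2} + 3^{2} - 6 + 4 \cdot 3\right) + \left(24 + 6 \cdot 6\right)\right) = 150 \left(\left(\frac{11}{2} + 9 - 6 + 12\right) + \left(24 + 36\right)\right) = 150 \left(\frac{41}{2} + 60\right) = 150 \cdot \frac{161}{2} = 12075$)
$274 l = 274 \cdot 12075 = 3308550$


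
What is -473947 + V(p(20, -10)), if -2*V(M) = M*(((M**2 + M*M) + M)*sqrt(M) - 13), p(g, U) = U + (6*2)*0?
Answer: -474012 + 950*I*sqrt(10) ≈ -4.7401e+5 + 3004.2*I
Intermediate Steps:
p(g, U) = U (p(g, U) = U + 12*0 = U + 0 = U)
V(M) = -M*(-13 + sqrt(M)*(M + 2*M**2))/2 (V(M) = -M*(((M**2 + M*M) + M)*sqrt(M) - 13)/2 = -M*(((M**2 + M**2) + M)*sqrt(M) - 13)/2 = -M*((2*M**2 + M)*sqrt(M) - 13)/2 = -M*((M + 2*M**2)*sqrt(M) - 13)/2 = -M*(sqrt(M)*(M + 2*M**2) - 13)/2 = -M*(-13 + sqrt(M)*(M + 2*M**2))/2)
-473947 + V(p(20, -10)) = -473947 + (-(-10)**(7/2) - 50*I*sqrt(10) + (13/2)*(-10)) = -473947 + (-(-1000)*I*sqrt(10) - 50*I*sqrt(10) - 65) = -473947 + (1000*I*sqrt(10) - 50*I*sqrt(10) - 65) = -473947 + (-65 + 950*I*sqrt(10)) = -474012 + 950*I*sqrt(10)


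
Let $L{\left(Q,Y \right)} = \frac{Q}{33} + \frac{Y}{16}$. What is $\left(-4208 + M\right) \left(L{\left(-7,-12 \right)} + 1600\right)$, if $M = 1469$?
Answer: $- \frac{17519059}{4} \approx -4.3798 \cdot 10^{6}$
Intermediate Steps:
$L{\left(Q,Y \right)} = \frac{Y}{16} + \frac{Q}{33}$ ($L{\left(Q,Y \right)} = Q \frac{1}{33} + Y \frac{1}{16} = \frac{Q}{33} + \frac{Y}{16} = \frac{Y}{16} + \frac{Q}{33}$)
$\left(-4208 + M\right) \left(L{\left(-7,-12 \right)} + 1600\right) = \left(-4208 + 1469\right) \left(\left(\frac{1}{16} \left(-12\right) + \frac{1}{33} \left(-7\right)\right) + 1600\right) = - 2739 \left(\left(- \frac{3}{4} - \frac{7}{33}\right) + 1600\right) = - 2739 \left(- \frac{127}{132} + 1600\right) = \left(-2739\right) \frac{211073}{132} = - \frac{17519059}{4}$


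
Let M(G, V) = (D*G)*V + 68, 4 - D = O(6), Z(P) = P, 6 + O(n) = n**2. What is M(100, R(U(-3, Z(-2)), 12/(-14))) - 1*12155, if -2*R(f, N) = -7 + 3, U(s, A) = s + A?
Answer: -17287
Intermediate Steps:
O(n) = -6 + n**2
U(s, A) = A + s
R(f, N) = 2 (R(f, N) = -(-7 + 3)/2 = -1/2*(-4) = 2)
D = -26 (D = 4 - (-6 + 6**2) = 4 - (-6 + 36) = 4 - 1*30 = 4 - 30 = -26)
M(G, V) = 68 - 26*G*V (M(G, V) = (-26*G)*V + 68 = -26*G*V + 68 = 68 - 26*G*V)
M(100, R(U(-3, Z(-2)), 12/(-14))) - 1*12155 = (68 - 26*100*2) - 1*12155 = (68 - 5200) - 12155 = -5132 - 12155 = -17287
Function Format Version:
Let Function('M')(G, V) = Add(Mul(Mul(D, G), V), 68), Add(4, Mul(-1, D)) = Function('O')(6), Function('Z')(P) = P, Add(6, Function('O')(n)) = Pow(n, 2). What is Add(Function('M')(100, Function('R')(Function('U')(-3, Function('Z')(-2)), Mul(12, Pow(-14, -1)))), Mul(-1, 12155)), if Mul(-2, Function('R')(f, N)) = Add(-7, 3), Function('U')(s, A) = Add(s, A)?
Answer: -17287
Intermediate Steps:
Function('O')(n) = Add(-6, Pow(n, 2))
Function('U')(s, A) = Add(A, s)
Function('R')(f, N) = 2 (Function('R')(f, N) = Mul(Rational(-1, 2), Add(-7, 3)) = Mul(Rational(-1, 2), -4) = 2)
D = -26 (D = Add(4, Mul(-1, Add(-6, Pow(6, 2)))) = Add(4, Mul(-1, Add(-6, 36))) = Add(4, Mul(-1, 30)) = Add(4, -30) = -26)
Function('M')(G, V) = Add(68, Mul(-26, G, V)) (Function('M')(G, V) = Add(Mul(Mul(-26, G), V), 68) = Add(Mul(-26, G, V), 68) = Add(68, Mul(-26, G, V)))
Add(Function('M')(100, Function('R')(Function('U')(-3, Function('Z')(-2)), Mul(12, Pow(-14, -1)))), Mul(-1, 12155)) = Add(Add(68, Mul(-26, 100, 2)), Mul(-1, 12155)) = Add(Add(68, -5200), -12155) = Add(-5132, -12155) = -17287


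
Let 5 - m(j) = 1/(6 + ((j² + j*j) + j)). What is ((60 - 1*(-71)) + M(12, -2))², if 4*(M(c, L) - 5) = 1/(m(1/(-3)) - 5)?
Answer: 23454649/1296 ≈ 18098.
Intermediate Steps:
m(j) = 5 - 1/(6 + j + 2*j²) (m(j) = 5 - 1/(6 + ((j² + j*j) + j)) = 5 - 1/(6 + ((j² + j²) + j)) = 5 - 1/(6 + (2*j² + j)) = 5 - 1/(6 + (j + 2*j²)) = 5 - 1/(6 + j + 2*j²))
M(c, L) = 127/36 (M(c, L) = 5 + 1/(4*((29 + 5/(-3) + 10*(1/(-3))²)/(6 + 1/(-3) + 2*(1/(-3))²) - 5)) = 5 + 1/(4*((29 + 5*(-⅓) + 10*(-⅓)²)/(6 - ⅓ + 2*(-⅓)²) - 5)) = 5 + 1/(4*((29 - 5/3 + 10*(⅑))/(6 - ⅓ + 2*(⅑)) - 5)) = 5 + 1/(4*((29 - 5/3 + 10/9)/(6 - ⅓ + 2/9) - 5)) = 5 + 1/(4*((256/9)/(53/9) - 5)) = 5 + 1/(4*((9/53)*(256/9) - 5)) = 5 + 1/(4*(256/53 - 5)) = 5 + 1/(4*(-9/53)) = 5 + (¼)*(-53/9) = 5 - 53/36 = 127/36)
((60 - 1*(-71)) + M(12, -2))² = ((60 - 1*(-71)) + 127/36)² = ((60 + 71) + 127/36)² = (131 + 127/36)² = (4843/36)² = 23454649/1296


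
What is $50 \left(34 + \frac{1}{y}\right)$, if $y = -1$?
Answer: $1650$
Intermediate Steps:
$50 \left(34 + \frac{1}{y}\right) = 50 \left(34 + \frac{1}{-1}\right) = 50 \left(34 - 1\right) = 50 \cdot 33 = 1650$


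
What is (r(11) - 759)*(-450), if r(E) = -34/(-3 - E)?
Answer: 2383200/7 ≈ 3.4046e+5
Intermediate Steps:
(r(11) - 759)*(-450) = (34/(3 + 11) - 759)*(-450) = (34/14 - 759)*(-450) = (34*(1/14) - 759)*(-450) = (17/7 - 759)*(-450) = -5296/7*(-450) = 2383200/7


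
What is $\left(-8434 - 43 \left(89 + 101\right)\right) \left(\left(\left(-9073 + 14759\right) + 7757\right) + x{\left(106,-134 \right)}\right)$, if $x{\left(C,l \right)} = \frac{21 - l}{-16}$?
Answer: $- \frac{892186883}{4} \approx -2.2305 \cdot 10^{8}$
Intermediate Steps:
$x{\left(C,l \right)} = - \frac{21}{16} + \frac{l}{16}$ ($x{\left(C,l \right)} = \left(21 - l\right) \left(- \frac{1}{16}\right) = - \frac{21}{16} + \frac{l}{16}$)
$\left(-8434 - 43 \left(89 + 101\right)\right) \left(\left(\left(-9073 + 14759\right) + 7757\right) + x{\left(106,-134 \right)}\right) = \left(-8434 - 43 \left(89 + 101\right)\right) \left(\left(\left(-9073 + 14759\right) + 7757\right) + \left(- \frac{21}{16} + \frac{1}{16} \left(-134\right)\right)\right) = \left(-8434 - 8170\right) \left(\left(5686 + 7757\right) - \frac{155}{16}\right) = \left(-8434 - 8170\right) \left(13443 - \frac{155}{16}\right) = \left(-16604\right) \frac{214933}{16} = - \frac{892186883}{4}$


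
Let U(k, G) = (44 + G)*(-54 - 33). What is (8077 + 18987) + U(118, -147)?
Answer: 36025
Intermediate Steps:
U(k, G) = -3828 - 87*G (U(k, G) = (44 + G)*(-87) = -3828 - 87*G)
(8077 + 18987) + U(118, -147) = (8077 + 18987) + (-3828 - 87*(-147)) = 27064 + (-3828 + 12789) = 27064 + 8961 = 36025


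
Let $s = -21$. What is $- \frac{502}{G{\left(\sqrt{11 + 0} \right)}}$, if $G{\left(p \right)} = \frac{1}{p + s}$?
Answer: $10542 - 502 \sqrt{11} \approx 8877.1$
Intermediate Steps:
$G{\left(p \right)} = \frac{1}{-21 + p}$ ($G{\left(p \right)} = \frac{1}{p - 21} = \frac{1}{-21 + p}$)
$- \frac{502}{G{\left(\sqrt{11 + 0} \right)}} = - \frac{502}{\frac{1}{-21 + \sqrt{11 + 0}}} = - \frac{502}{\frac{1}{-21 + \sqrt{11}}} = - 502 \left(-21 + \sqrt{11}\right) = 10542 - 502 \sqrt{11}$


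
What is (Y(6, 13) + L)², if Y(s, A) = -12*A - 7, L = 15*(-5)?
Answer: 56644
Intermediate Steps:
L = -75
Y(s, A) = -7 - 12*A
(Y(6, 13) + L)² = ((-7 - 12*13) - 75)² = ((-7 - 156) - 75)² = (-163 - 75)² = (-238)² = 56644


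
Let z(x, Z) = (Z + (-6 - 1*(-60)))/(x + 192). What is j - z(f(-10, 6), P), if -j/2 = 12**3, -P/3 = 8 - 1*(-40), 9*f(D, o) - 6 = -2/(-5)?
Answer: -14983191/4336 ≈ -3455.5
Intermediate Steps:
f(D, o) = 32/45 (f(D, o) = 2/3 + (-2/(-5))/9 = 2/3 + (-2*(-1/5))/9 = 2/3 + (1/9)*(2/5) = 2/3 + 2/45 = 32/45)
P = -144 (P = -3*(8 - 1*(-40)) = -3*(8 + 40) = -3*48 = -144)
z(x, Z) = (54 + Z)/(192 + x) (z(x, Z) = (Z + (-6 + 60))/(192 + x) = (Z + 54)/(192 + x) = (54 + Z)/(192 + x))
j = -3456 (j = -2*12**3 = -2*1728 = -3456)
j - z(f(-10, 6), P) = -3456 - (54 - 144)/(192 + 32/45) = -3456 - (-90)/8672/45 = -3456 - 45*(-90)/8672 = -3456 - 1*(-2025/4336) = -3456 + 2025/4336 = -14983191/4336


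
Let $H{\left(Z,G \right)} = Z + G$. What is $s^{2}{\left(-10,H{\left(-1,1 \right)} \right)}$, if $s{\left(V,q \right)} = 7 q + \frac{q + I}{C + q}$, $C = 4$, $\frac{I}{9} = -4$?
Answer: $81$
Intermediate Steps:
$I = -36$ ($I = 9 \left(-4\right) = -36$)
$H{\left(Z,G \right)} = G + Z$
$s{\left(V,q \right)} = 7 q + \frac{-36 + q}{4 + q}$ ($s{\left(V,q \right)} = 7 q + \frac{q - 36}{4 + q} = 7 q + \frac{-36 + q}{4 + q}$)
$s^{2}{\left(-10,H{\left(-1,1 \right)} \right)} = \left(\frac{-36 + 7 \left(1 - 1\right)^{2} + 29 \left(1 - 1\right)}{4 + \left(1 - 1\right)}\right)^{2} = \left(\frac{-36 + 7 \cdot 0^{2} + 29 \cdot 0}{4 + 0}\right)^{2} = \left(\frac{-36 + 7 \cdot 0 + 0}{4}\right)^{2} = \left(\frac{-36 + 0 + 0}{4}\right)^{2} = \left(\frac{1}{4} \left(-36\right)\right)^{2} = \left(-9\right)^{2} = 81$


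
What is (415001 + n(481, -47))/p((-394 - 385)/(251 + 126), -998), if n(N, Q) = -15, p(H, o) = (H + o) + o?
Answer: -156449722/753271 ≈ -207.69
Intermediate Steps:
p(H, o) = H + 2*o
(415001 + n(481, -47))/p((-394 - 385)/(251 + 126), -998) = (415001 - 15)/((-394 - 385)/(251 + 126) + 2*(-998)) = 414986/(-779/377 - 1996) = 414986/(-753271/377) = 414986*(-377/753271) = -156449722/753271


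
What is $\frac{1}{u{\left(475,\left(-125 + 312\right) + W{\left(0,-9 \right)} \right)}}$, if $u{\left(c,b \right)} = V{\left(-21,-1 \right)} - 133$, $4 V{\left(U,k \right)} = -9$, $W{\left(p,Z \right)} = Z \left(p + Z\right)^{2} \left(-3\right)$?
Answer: $- \frac{4}{541} \approx -0.0073937$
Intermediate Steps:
$W{\left(p,Z \right)} = - 3 Z \left(Z + p\right)^{2}$ ($W{\left(p,Z \right)} = Z \left(Z + p\right)^{2} \left(-3\right) = - 3 Z \left(Z + p\right)^{2}$)
$V{\left(U,k \right)} = - \frac{9}{4}$ ($V{\left(U,k \right)} = \frac{1}{4} \left(-9\right) = - \frac{9}{4}$)
$u{\left(c,b \right)} = - \frac{541}{4}$ ($u{\left(c,b \right)} = - \frac{9}{4} - 133 = - \frac{541}{4}$)
$\frac{1}{u{\left(475,\left(-125 + 312\right) + W{\left(0,-9 \right)} \right)}} = \frac{1}{- \frac{541}{4}} = - \frac{4}{541}$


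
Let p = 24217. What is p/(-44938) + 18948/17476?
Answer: 107067233/196334122 ≈ 0.54533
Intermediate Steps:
p/(-44938) + 18948/17476 = 24217/(-44938) + 18948/17476 = 24217*(-1/44938) + 18948*(1/17476) = -24217/44938 + 4737/4369 = 107067233/196334122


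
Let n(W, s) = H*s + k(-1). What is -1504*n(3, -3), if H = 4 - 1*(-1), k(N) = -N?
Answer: 21056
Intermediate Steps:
H = 5 (H = 4 + 1 = 5)
n(W, s) = 1 + 5*s (n(W, s) = 5*s - 1*(-1) = 5*s + 1 = 1 + 5*s)
-1504*n(3, -3) = -1504*(1 + 5*(-3)) = -1504*(1 - 15) = -1504*(-14) = 21056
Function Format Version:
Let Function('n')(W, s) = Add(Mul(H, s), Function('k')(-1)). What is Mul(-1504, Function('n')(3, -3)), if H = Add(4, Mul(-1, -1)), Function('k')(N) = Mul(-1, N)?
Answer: 21056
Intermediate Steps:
H = 5 (H = Add(4, 1) = 5)
Function('n')(W, s) = Add(1, Mul(5, s)) (Function('n')(W, s) = Add(Mul(5, s), Mul(-1, -1)) = Add(Mul(5, s), 1) = Add(1, Mul(5, s)))
Mul(-1504, Function('n')(3, -3)) = Mul(-1504, Add(1, Mul(5, -3))) = Mul(-1504, Add(1, -15)) = Mul(-1504, -14) = 21056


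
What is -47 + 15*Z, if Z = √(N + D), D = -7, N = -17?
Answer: -47 + 30*I*√6 ≈ -47.0 + 73.485*I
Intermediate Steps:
Z = 2*I*√6 (Z = √(-17 - 7) = √(-24) = 2*I*√6 ≈ 4.899*I)
-47 + 15*Z = -47 + 15*(2*I*√6) = -47 + 30*I*√6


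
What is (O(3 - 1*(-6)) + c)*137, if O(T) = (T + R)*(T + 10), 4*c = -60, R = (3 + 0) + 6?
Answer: 44799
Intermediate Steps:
R = 9 (R = 3 + 6 = 9)
c = -15 (c = (¼)*(-60) = -15)
O(T) = (9 + T)*(10 + T) (O(T) = (T + 9)*(T + 10) = (9 + T)*(10 + T))
(O(3 - 1*(-6)) + c)*137 = ((90 + (3 - 1*(-6))² + 19*(3 - 1*(-6))) - 15)*137 = ((90 + (3 + 6)² + 19*(3 + 6)) - 15)*137 = ((90 + 9² + 19*9) - 15)*137 = ((90 + 81 + 171) - 15)*137 = (342 - 15)*137 = 327*137 = 44799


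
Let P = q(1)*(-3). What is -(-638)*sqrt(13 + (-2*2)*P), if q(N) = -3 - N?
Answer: 638*I*sqrt(35) ≈ 3774.5*I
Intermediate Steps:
P = 12 (P = (-3 - 1*1)*(-3) = (-3 - 1)*(-3) = -4*(-3) = 12)
-(-638)*sqrt(13 + (-2*2)*P) = -(-638)*sqrt(13 - 2*2*12) = -(-638)*sqrt(13 - 4*12) = -(-638)*sqrt(13 - 48) = -(-638)*sqrt(-35) = -(-638)*I*sqrt(35) = 638*I*sqrt(35)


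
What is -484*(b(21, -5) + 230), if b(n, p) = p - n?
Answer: -98736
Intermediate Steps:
-484*(b(21, -5) + 230) = -484*((-5 - 1*21) + 230) = -484*((-5 - 21) + 230) = -484*(-26 + 230) = -484*204 = -98736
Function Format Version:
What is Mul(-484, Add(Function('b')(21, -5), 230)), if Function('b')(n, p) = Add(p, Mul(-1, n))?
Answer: -98736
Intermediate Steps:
Mul(-484, Add(Function('b')(21, -5), 230)) = Mul(-484, Add(Add(-5, Mul(-1, 21)), 230)) = Mul(-484, Add(Add(-5, -21), 230)) = Mul(-484, Add(-26, 230)) = Mul(-484, 204) = -98736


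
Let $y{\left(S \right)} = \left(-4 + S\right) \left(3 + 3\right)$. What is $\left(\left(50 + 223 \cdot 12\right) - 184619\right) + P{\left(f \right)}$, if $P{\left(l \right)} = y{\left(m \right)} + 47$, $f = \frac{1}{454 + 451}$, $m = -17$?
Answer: $-181972$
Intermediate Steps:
$y{\left(S \right)} = -24 + 6 S$ ($y{\left(S \right)} = \left(-4 + S\right) 6 = -24 + 6 S$)
$f = \frac{1}{905} \approx 0.001105$
$P{\left(l \right)} = -79$ ($P{\left(l \right)} = \left(-24 + 6 \left(-17\right)\right) + 47 = \left(-24 - 102\right) + 47 = -126 + 47 = -79$)
$\left(\left(50 + 223 \cdot 12\right) - 184619\right) + P{\left(f \right)} = \left(\left(50 + 223 \cdot 12\right) - 184619\right) - 79 = \left(\left(50 + 2676\right) - 184619\right) - 79 = \left(2726 - 184619\right) - 79 = -181893 - 79 = -181972$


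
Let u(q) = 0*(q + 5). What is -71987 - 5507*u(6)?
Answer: -71987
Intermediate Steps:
u(q) = 0 (u(q) = 0*(5 + q) = 0)
-71987 - 5507*u(6) = -71987 - 5507*0 = -71987 + 0 = -71987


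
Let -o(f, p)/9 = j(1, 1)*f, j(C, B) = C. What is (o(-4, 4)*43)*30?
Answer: 46440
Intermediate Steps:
o(f, p) = -9*f
(o(-4, 4)*43)*30 = (-9*(-4)*43)*30 = (36*43)*30 = 1548*30 = 46440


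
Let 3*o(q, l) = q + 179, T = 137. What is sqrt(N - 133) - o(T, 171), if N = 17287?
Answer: -316/3 + 3*sqrt(1906) ≈ 25.640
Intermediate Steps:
o(q, l) = 179/3 + q/3 (o(q, l) = (q + 179)/3 = (179 + q)/3 = 179/3 + q/3)
sqrt(N - 133) - o(T, 171) = sqrt(17287 - 133) - (179/3 + (1/3)*137) = sqrt(17154) - (179/3 + 137/3) = 3*sqrt(1906) - 1*316/3 = 3*sqrt(1906) - 316/3 = -316/3 + 3*sqrt(1906)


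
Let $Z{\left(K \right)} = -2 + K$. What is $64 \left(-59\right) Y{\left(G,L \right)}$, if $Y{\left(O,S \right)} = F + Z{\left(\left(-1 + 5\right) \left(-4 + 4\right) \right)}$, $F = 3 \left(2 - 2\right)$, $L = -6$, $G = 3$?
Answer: $7552$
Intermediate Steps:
$F = 0$ ($F = 3 \cdot 0 = 0$)
$Y{\left(O,S \right)} = -2$ ($Y{\left(O,S \right)} = 0 - \left(2 - \left(-1 + 5\right) \left(-4 + 4\right)\right) = 0 + \left(-2 + 4 \cdot 0\right) = 0 + \left(-2 + 0\right) = 0 - 2 = -2$)
$64 \left(-59\right) Y{\left(G,L \right)} = 64 \left(-59\right) \left(-2\right) = \left(-3776\right) \left(-2\right) = 7552$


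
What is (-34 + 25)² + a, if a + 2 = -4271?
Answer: -4192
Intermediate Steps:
a = -4273 (a = -2 - 4271 = -4273)
(-34 + 25)² + a = (-34 + 25)² - 4273 = (-9)² - 4273 = 81 - 4273 = -4192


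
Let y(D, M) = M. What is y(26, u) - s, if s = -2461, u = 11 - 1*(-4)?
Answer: 2476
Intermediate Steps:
u = 15 (u = 11 + 4 = 15)
y(26, u) - s = 15 - 1*(-2461) = 15 + 2461 = 2476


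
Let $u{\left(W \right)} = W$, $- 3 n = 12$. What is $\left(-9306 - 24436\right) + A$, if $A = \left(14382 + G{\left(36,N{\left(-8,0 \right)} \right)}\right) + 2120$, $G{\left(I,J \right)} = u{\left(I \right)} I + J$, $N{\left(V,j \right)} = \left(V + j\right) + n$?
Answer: $-15956$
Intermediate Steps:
$n = -4$ ($n = \left(- \frac{1}{3}\right) 12 = -4$)
$N{\left(V,j \right)} = -4 + V + j$ ($N{\left(V,j \right)} = \left(V + j\right) - 4 = -4 + V + j$)
$G{\left(I,J \right)} = J + I^{2}$ ($G{\left(I,J \right)} = I I + J = I^{2} + J = J + I^{2}$)
$A = 17786$ ($A = \left(14382 + \left(\left(-4 - 8 + 0\right) + 36^{2}\right)\right) + 2120 = \left(14382 + \left(-12 + 1296\right)\right) + 2120 = \left(14382 + 1284\right) + 2120 = 15666 + 2120 = 17786$)
$\left(-9306 - 24436\right) + A = \left(-9306 - 24436\right) + 17786 = -33742 + 17786 = -15956$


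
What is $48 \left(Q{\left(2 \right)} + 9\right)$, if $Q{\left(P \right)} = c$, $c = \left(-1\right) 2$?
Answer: $336$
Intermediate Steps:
$c = -2$
$Q{\left(P \right)} = -2$
$48 \left(Q{\left(2 \right)} + 9\right) = 48 \left(-2 + 9\right) = 48 \cdot 7 = 336$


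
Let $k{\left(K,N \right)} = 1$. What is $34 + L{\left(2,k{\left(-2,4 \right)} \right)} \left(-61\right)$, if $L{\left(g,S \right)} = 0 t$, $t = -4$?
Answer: $34$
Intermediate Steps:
$L{\left(g,S \right)} = 0$ ($L{\left(g,S \right)} = 0 \left(-4\right) = 0$)
$34 + L{\left(2,k{\left(-2,4 \right)} \right)} \left(-61\right) = 34 + 0 \left(-61\right) = 34 + 0 = 34$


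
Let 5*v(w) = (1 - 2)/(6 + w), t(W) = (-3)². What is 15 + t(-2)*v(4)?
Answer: 741/50 ≈ 14.820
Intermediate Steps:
t(W) = 9
v(w) = -1/(5*(6 + w)) (v(w) = ((1 - 2)/(6 + w))/5 = (-1/(6 + w))/5 = -1/(5*(6 + w)))
15 + t(-2)*v(4) = 15 + 9*(-1/(30 + 5*4)) = 15 + 9*(-1/(30 + 20)) = 15 + 9*(-1/50) = 15 - 9/50 = 741/50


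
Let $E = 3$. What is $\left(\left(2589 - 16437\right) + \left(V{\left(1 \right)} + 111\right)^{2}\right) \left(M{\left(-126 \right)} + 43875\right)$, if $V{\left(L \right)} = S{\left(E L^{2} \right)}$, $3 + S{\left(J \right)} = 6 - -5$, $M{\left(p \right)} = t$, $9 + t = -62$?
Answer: $13710652$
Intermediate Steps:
$t = -71$ ($t = -9 - 62 = -71$)
$M{\left(p \right)} = -71$
$S{\left(J \right)} = 8$ ($S{\left(J \right)} = -3 + \left(6 - -5\right) = -3 + \left(6 + 5\right) = -3 + 11 = 8$)
$V{\left(L \right)} = 8$
$\left(\left(2589 - 16437\right) + \left(V{\left(1 \right)} + 111\right)^{2}\right) \left(M{\left(-126 \right)} + 43875\right) = \left(\left(2589 - 16437\right) + \left(8 + 111\right)^{2}\right) \left(-71 + 43875\right) = \left(\left(2589 - 16437\right) + 119^{2}\right) 43804 = \left(-13848 + 14161\right) 43804 = 313 \cdot 43804 = 13710652$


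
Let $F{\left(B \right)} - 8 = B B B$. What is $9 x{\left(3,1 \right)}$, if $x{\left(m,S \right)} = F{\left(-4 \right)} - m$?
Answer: $-531$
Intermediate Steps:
$F{\left(B \right)} = 8 + B^{3}$ ($F{\left(B \right)} = 8 + B B B = 8 + B^{2} B = 8 + B^{3}$)
$x{\left(m,S \right)} = -56 - m$ ($x{\left(m,S \right)} = \left(8 + \left(-4\right)^{3}\right) - m = \left(8 - 64\right) - m = -56 - m$)
$9 x{\left(3,1 \right)} = 9 \left(-56 - 3\right) = 9 \left(-59\right) = -531$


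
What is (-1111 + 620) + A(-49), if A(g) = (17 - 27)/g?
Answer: -24049/49 ≈ -490.80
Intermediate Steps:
A(g) = -10/g
(-1111 + 620) + A(-49) = (-1111 + 620) - 10/(-49) = -491 - 10*(-1/49) = -491 + 10/49 = -24049/49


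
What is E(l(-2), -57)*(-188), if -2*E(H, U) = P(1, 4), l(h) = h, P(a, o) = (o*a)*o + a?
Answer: 1598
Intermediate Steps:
P(a, o) = a + a*o² (P(a, o) = (a*o)*o + a = a*o² + a = a + a*o²)
E(H, U) = -17/2 (E(H, U) = -(1 + 4²)/2 = -(1 + 16)/2 = -17/2)
E(l(-2), -57)*(-188) = -17/2*(-188) = 1598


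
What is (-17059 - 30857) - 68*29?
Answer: -49888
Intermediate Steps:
(-17059 - 30857) - 68*29 = -47916 - 1972 = -49888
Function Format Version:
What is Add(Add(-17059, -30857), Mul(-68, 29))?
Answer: -49888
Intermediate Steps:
Add(Add(-17059, -30857), Mul(-68, 29)) = Add(-47916, -1972) = -49888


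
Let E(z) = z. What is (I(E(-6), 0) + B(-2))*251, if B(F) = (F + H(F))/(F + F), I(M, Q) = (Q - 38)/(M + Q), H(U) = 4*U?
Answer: 13303/6 ≈ 2217.2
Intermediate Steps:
I(M, Q) = (-38 + Q)/(M + Q)
B(F) = 5/2 (B(F) = (F + 4*F)/(F + F) = (5*F)/((2*F)) = (5*F)*(1/(2*F)) = 5/2)
(I(E(-6), 0) + B(-2))*251 = ((-38 + 0)/(-6 + 0) + 5/2)*251 = (-38/(-6) + 5/2)*251 = (-⅙*(-38) + 5/2)*251 = (19/3 + 5/2)*251 = (53/6)*251 = 13303/6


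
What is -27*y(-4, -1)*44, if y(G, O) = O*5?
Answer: 5940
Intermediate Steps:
y(G, O) = 5*O
-27*y(-4, -1)*44 = -135*(-1)*44 = -27*(-5)*44 = 135*44 = 5940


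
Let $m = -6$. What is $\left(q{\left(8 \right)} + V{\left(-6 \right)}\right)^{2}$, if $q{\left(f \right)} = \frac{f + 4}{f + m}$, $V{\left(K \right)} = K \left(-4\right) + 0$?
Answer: $900$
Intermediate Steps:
$V{\left(K \right)} = - 4 K$ ($V{\left(K \right)} = - 4 K + 0 = - 4 K$)
$q{\left(f \right)} = \frac{4 + f}{-6 + f}$ ($q{\left(f \right)} = \frac{f + 4}{f - 6} = \frac{4 + f}{-6 + f}$)
$\left(q{\left(8 \right)} + V{\left(-6 \right)}\right)^{2} = \left(\frac{4 + 8}{-6 + 8} - -24\right)^{2} = \left(\frac{1}{2} \cdot 12 + 24\right)^{2} = \left(6 + 24\right)^{2} = 30^{2} = 900$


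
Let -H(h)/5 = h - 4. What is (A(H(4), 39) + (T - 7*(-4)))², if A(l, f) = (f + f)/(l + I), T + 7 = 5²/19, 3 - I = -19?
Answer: 29214025/43681 ≈ 668.80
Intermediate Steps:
I = 22 (I = 3 - 1*(-19) = 3 + 19 = 22)
H(h) = 20 - 5*h (H(h) = -5*(h - 4) = -5*(-4 + h) = 20 - 5*h)
T = -108/19 (T = -7 + 5²/19 = -7 + 25*(1/19) = -7 + 25/19 = -108/19 ≈ -5.6842)
A(l, f) = 2*f/(22 + l) (A(l, f) = (f + f)/(l + 22) = (2*f)/(22 + l) = 2*f/(22 + l))
(A(H(4), 39) + (T - 7*(-4)))² = (2*39/(22 + (20 - 5*4)) + (-108/19 - 7*(-4)))² = (2*39/(22 + (20 - 20)) + (-108/19 + 28))² = (2*39/(22 + 0) + 424/19)² = (2*39/22 + 424/19)² = (2*39*(1/22) + 424/19)² = (39/11 + 424/19)² = (5405/209)² = 29214025/43681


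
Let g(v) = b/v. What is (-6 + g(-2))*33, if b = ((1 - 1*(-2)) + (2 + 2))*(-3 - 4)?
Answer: 1221/2 ≈ 610.50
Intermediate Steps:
b = -49 (b = ((1 + 2) + 4)*(-7) = (3 + 4)*(-7) = 7*(-7) = -49)
g(v) = -49/v
(-6 + g(-2))*33 = (-6 - 49/(-2))*33 = (-6 - 49*(-½))*33 = (-6 + 49/2)*33 = (37/2)*33 = 1221/2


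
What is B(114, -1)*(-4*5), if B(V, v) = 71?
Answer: -1420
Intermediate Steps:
B(114, -1)*(-4*5) = 71*(-4*5) = 71*(-20) = -1420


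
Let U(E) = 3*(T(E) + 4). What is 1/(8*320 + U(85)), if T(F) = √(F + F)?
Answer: 1286/3306827 - 3*√170/6613654 ≈ 0.00038298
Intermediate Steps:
T(F) = √2*√F (T(F) = √(2*F) = √2*√F)
U(E) = 12 + 3*√2*√E (U(E) = 3*(√2*√E + 4) = 3*(4 + √2*√E) = 12 + 3*√2*√E)
1/(8*320 + U(85)) = 1/(8*320 + (12 + 3*√2*√85)) = 1/(2560 + (12 + 3*√170)) = 1/(2572 + 3*√170)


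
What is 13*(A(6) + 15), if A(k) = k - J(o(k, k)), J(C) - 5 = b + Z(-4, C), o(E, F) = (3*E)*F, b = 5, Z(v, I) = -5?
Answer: 208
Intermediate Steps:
o(E, F) = 3*E*F
J(C) = 5 (J(C) = 5 + (5 - 5) = 5 + 0 = 5)
A(k) = -5 + k (A(k) = k - 1*5 = k - 5 = -5 + k)
13*(A(6) + 15) = 13*((-5 + 6) + 15) = 13*(1 + 15) = 13*16 = 208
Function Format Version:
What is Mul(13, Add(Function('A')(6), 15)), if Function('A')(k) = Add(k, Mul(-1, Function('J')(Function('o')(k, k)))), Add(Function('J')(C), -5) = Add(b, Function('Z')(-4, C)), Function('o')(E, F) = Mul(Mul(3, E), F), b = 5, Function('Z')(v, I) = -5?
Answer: 208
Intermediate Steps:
Function('o')(E, F) = Mul(3, E, F)
Function('J')(C) = 5 (Function('J')(C) = Add(5, Add(5, -5)) = Add(5, 0) = 5)
Function('A')(k) = Add(-5, k) (Function('A')(k) = Add(k, Mul(-1, 5)) = Add(k, -5) = Add(-5, k))
Mul(13, Add(Function('A')(6), 15)) = Mul(13, Add(Add(-5, 6), 15)) = Mul(13, Add(1, 15)) = Mul(13, 16) = 208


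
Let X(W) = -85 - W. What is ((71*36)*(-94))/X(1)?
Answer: 120132/43 ≈ 2793.8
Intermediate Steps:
((71*36)*(-94))/X(1) = ((71*36)*(-94))/(-85 - 1*1) = (2556*(-94))/(-85 - 1) = -240264/(-86) = -240264*(-1/86) = 120132/43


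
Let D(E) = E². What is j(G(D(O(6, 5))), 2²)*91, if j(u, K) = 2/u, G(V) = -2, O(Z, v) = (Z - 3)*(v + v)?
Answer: -91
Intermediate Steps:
O(Z, v) = 2*v*(-3 + Z) (O(Z, v) = (-3 + Z)*(2*v) = 2*v*(-3 + Z))
j(G(D(O(6, 5))), 2²)*91 = (2/(-2))*91 = (2*(-½))*91 = -1*91 = -91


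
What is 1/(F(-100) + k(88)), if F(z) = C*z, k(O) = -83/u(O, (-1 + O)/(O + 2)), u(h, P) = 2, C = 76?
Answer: -2/15283 ≈ -0.00013086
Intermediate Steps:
k(O) = -83/2
F(z) = 76*z
1/(F(-100) + k(88)) = 1/(76*(-100) - 83/2) = 1/(-7600 - 83/2) = 1/(-15283/2) = -2/15283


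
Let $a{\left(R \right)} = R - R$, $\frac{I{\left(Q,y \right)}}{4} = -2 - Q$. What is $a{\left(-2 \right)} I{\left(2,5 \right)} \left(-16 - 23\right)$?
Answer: $0$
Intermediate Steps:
$I{\left(Q,y \right)} = -8 - 4 Q$ ($I{\left(Q,y \right)} = 4 \left(-2 - Q\right) = -8 - 4 Q$)
$a{\left(R \right)} = 0$
$a{\left(-2 \right)} I{\left(2,5 \right)} \left(-16 - 23\right) = 0 \left(-8 - 8\right) \left(-16 - 23\right) = 0 \left(-8 - 8\right) \left(-39\right) = 0 \left(-16\right) \left(-39\right) = 0 \left(-39\right) = 0$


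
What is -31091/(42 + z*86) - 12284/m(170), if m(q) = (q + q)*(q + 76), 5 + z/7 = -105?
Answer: 111720043/345945495 ≈ 0.32294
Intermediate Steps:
z = -770 (z = -35 + 7*(-105) = -35 - 735 = -770)
m(q) = 2*q*(76 + q) (m(q) = (2*q)*(76 + q) = 2*q*(76 + q))
-31091/(42 + z*86) - 12284/m(170) = -31091/(42 - 770*86) - 12284*1/(340*(76 + 170)) = -31091/(42 - 66220) - 12284/(2*170*246) = -31091/(-66178) - 12284/83640 = -31091*(-1/66178) - 12284*1/83640 = 31091/66178 - 3071/20910 = 111720043/345945495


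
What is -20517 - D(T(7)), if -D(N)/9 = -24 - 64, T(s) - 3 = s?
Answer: -21309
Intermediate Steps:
T(s) = 3 + s
D(N) = 792 (D(N) = -9*(-24 - 64) = -9*(-88) = 792)
-20517 - D(T(7)) = -20517 - 1*792 = -20517 - 792 = -21309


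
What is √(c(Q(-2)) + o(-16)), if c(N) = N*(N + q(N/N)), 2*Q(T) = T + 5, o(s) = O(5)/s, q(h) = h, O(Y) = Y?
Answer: √55/4 ≈ 1.8540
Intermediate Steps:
o(s) = 5/s
Q(T) = 5/2 + T/2 (Q(T) = (T + 5)/2 = (5 + T)/2 = 5/2 + T/2)
c(N) = N*(1 + N) (c(N) = N*(N + N/N) = N*(N + 1) = N*(1 + N))
√(c(Q(-2)) + o(-16)) = √((5/2 + (½)*(-2))*(1 + (5/2 + (½)*(-2))) + 5/(-16)) = √((5/2 - 1)*(1 + (5/2 - 1)) + 5*(-1/16)) = √(3*(1 + 3/2)/2 - 5/16) = √((3/2)*(5/2) - 5/16) = √(15/4 - 5/16) = √(55/16) = √55/4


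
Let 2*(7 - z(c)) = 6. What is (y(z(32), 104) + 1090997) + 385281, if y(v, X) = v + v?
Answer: 1476286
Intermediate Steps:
z(c) = 4 (z(c) = 7 - 1/2*6 = 7 - 3 = 4)
y(v, X) = 2*v
(y(z(32), 104) + 1090997) + 385281 = (2*4 + 1090997) + 385281 = (8 + 1090997) + 385281 = 1091005 + 385281 = 1476286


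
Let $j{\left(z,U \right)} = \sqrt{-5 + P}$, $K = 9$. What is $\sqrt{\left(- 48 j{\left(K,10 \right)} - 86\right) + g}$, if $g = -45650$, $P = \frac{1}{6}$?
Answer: $2 \sqrt{-11434 - 2 i \sqrt{174}} \approx 0.24672 - 213.86 i$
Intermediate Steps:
$P = \frac{1}{6} \approx 0.16667$
$j{\left(z,U \right)} = \frac{i \sqrt{174}}{6}$ ($j{\left(z,U \right)} = \sqrt{-5 + \frac{1}{6}} = \sqrt{- \frac{29}{6}} = \frac{i \sqrt{174}}{6}$)
$\sqrt{\left(- 48 j{\left(K,10 \right)} - 86\right) + g} = \sqrt{\left(- 48 \frac{i \sqrt{174}}{6} - 86\right) - 45650} = \sqrt{\left(- 8 i \sqrt{174} - 86\right) - 45650} = \sqrt{\left(-86 - 8 i \sqrt{174}\right) - 45650} = \sqrt{-45736 - 8 i \sqrt{174}}$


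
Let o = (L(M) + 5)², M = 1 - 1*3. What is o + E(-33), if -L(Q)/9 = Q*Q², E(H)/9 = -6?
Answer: 5875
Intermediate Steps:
M = -2 (M = 1 - 3 = -2)
E(H) = -54 (E(H) = 9*(-6) = -54)
L(Q) = -9*Q³ (L(Q) = -9*Q*Q² = -9*Q³)
o = 5929 (o = (-9*(-2)³ + 5)² = (-9*(-8) + 5)² = (72 + 5)² = 77² = 5929)
o + E(-33) = 5929 - 54 = 5875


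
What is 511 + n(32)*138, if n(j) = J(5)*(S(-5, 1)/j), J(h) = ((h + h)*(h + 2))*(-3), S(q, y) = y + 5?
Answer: -19691/4 ≈ -4922.8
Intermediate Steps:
S(q, y) = 5 + y
J(h) = -6*h*(2 + h) (J(h) = ((2*h)*(2 + h))*(-3) = (2*h*(2 + h))*(-3) = -6*h*(2 + h))
n(j) = -1260/j (n(j) = (-6*5*(2 + 5))*((5 + 1)/j) = (-6*5*7)*(6/j) = -1260/j)
511 + n(32)*138 = 511 - 1260/32*138 = 511 - 1260*1/32*138 = 511 - 315/8*138 = 511 - 21735/4 = -19691/4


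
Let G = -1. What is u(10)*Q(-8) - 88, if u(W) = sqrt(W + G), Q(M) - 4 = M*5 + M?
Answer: -220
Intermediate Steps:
Q(M) = 4 + 6*M (Q(M) = 4 + (M*5 + M) = 4 + (5*M + M) = 4 + 6*M)
u(W) = sqrt(-1 + W) (u(W) = sqrt(W - 1) = sqrt(-1 + W))
u(10)*Q(-8) - 88 = sqrt(-1 + 10)*(4 + 6*(-8)) - 88 = sqrt(9)*(4 - 48) - 88 = 3*(-44) - 88 = -132 - 88 = -220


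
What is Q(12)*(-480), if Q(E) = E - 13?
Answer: 480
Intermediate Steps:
Q(E) = -13 + E
Q(12)*(-480) = (-13 + 12)*(-480) = -1*(-480) = 480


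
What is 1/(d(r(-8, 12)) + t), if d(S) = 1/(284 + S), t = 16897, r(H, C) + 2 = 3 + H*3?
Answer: 261/4410118 ≈ 5.9182e-5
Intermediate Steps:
r(H, C) = 1 + 3*H (r(H, C) = -2 + (3 + H*3) = -2 + (3 + 3*H) = 1 + 3*H)
1/(d(r(-8, 12)) + t) = 1/(1/(284 + (1 + 3*(-8))) + 16897) = 1/(1/(284 + (1 - 24)) + 16897) = 1/(1/(284 - 23) + 16897) = 1/(1/261 + 16897) = 1/(4410118/261) = 261/4410118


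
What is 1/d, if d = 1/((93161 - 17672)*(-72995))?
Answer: -5510319555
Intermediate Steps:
d = -1/5510319555 (d = -1/72995/75489 = (1/75489)*(-1/72995) = -1/5510319555 ≈ -1.8148e-10)
1/d = 1/(-1/5510319555) = -5510319555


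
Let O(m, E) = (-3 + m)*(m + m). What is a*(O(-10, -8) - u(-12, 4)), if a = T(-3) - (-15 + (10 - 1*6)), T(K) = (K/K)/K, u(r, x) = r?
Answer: 8704/3 ≈ 2901.3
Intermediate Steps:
O(m, E) = 2*m*(-3 + m) (O(m, E) = (-3 + m)*(2*m) = 2*m*(-3 + m))
T(K) = 1/K
a = 32/3 (a = 1/(-3) - (-15 + (10 - 1*6)) = -⅓ - (-15 + (10 - 6)) = -⅓ - (-15 + 4) = -⅓ - 1*(-11) = -⅓ + 11 = 32/3 ≈ 10.667)
a*(O(-10, -8) - u(-12, 4)) = 32*(2*(-10)*(-3 - 10) - 1*(-12))/3 = 32*(2*(-10)*(-13) + 12)/3 = 32*(260 + 12)/3 = (32/3)*272 = 8704/3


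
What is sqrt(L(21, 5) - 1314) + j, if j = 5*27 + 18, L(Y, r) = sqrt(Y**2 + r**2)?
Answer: 153 + sqrt(-1314 + sqrt(466)) ≈ 153.0 + 35.95*I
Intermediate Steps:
j = 153 (j = 135 + 18 = 153)
sqrt(L(21, 5) - 1314) + j = sqrt(sqrt(21**2 + 5**2) - 1314) + 153 = sqrt(sqrt(441 + 25) - 1314) + 153 = sqrt(sqrt(466) - 1314) + 153 = sqrt(-1314 + sqrt(466)) + 153 = 153 + sqrt(-1314 + sqrt(466))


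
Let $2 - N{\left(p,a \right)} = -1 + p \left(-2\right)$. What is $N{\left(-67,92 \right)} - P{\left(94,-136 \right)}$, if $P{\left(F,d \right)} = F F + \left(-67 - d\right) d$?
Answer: $417$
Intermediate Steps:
$P{\left(F,d \right)} = F^{2} + d \left(-67 - d\right)$
$N{\left(p,a \right)} = 3 + 2 p$ ($N{\left(p,a \right)} = 2 - \left(-1 + p \left(-2\right)\right) = 2 - \left(-1 - 2 p\right) = 2 + \left(1 + 2 p\right) = 3 + 2 p$)
$N{\left(-67,92 \right)} - P{\left(94,-136 \right)} = \left(3 + 2 \left(-67\right)\right) - \left(94^{2} - \left(-136\right)^{2} - -9112\right) = \left(3 - 134\right) - \left(8836 - 18496 + 9112\right) = -131 - \left(8836 - 18496 + 9112\right) = -131 - -548 = -131 + 548 = 417$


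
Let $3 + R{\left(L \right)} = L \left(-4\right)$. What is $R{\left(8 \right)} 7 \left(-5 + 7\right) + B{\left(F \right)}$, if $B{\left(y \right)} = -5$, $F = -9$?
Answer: $-495$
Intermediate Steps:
$R{\left(L \right)} = -3 - 4 L$ ($R{\left(L \right)} = -3 + L \left(-4\right) = -3 - 4 L$)
$R{\left(8 \right)} 7 \left(-5 + 7\right) + B{\left(F \right)} = \left(-3 - 32\right) 7 \left(-5 + 7\right) - 5 = \left(-3 - 32\right) 7 \cdot 2 - 5 = \left(-35\right) 14 - 5 = -490 - 5 = -495$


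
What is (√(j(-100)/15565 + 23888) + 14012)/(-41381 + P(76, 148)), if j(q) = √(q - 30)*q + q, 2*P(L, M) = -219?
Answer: -28024/82981 - 4*√(57873256903 - 15565*I*√130)/258319853 ≈ -0.34144 + 5.7115e-9*I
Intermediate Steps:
P(L, M) = -219/2 (P(L, M) = (½)*(-219) = -219/2)
j(q) = q + q*√(-30 + q) (j(q) = √(-30 + q)*q + q = q*√(-30 + q) + q = q + q*√(-30 + q))
(√(j(-100)/15565 + 23888) + 14012)/(-41381 + P(76, 148)) = (√(-100*(1 + √(-30 - 100))/15565 + 23888) + 14012)/(-41381 - 219/2) = (√(-100*(1 + √(-130))*(1/15565) + 23888) + 14012)/(-82981/2) = (√(-100*(1 + I*√130)*(1/15565) + 23888) + 14012)*(-2/82981) = (√((-100 - 100*I*√130)*(1/15565) + 23888) + 14012)*(-2/82981) = (√((-20/3113 - 20*I*√130/3113) + 23888) + 14012)*(-2/82981) = (√(74363324/3113 - 20*I*√130/3113) + 14012)*(-2/82981) = (14012 + √(74363324/3113 - 20*I*√130/3113))*(-2/82981) = -28024/82981 - 2*√(74363324/3113 - 20*I*√130/3113)/82981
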